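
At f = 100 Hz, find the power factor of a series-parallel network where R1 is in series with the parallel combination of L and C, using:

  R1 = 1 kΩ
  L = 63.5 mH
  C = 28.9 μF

Step 1 — Angular frequency: ω = 2π·f = 2π·100 = 628.3 rad/s.
Step 2 — Component impedances:
  R1: Z = R = 1000 Ω
  L: Z = jωL = j·628.3·0.0635 = 0 + j39.9 Ω
  C: Z = 1/(jωC) = -j/(ω·C) = 0 - j55.07 Ω
Step 3 — Parallel branch: L || C = 1/(1/L + 1/C) = 0 + j144.8 Ω.
Step 4 — Series with R1: Z_total = R1 + (L || C) = 1000 + j144.8 Ω = 1010∠8.2° Ω.
Step 5 — Power factor: PF = cos(φ) = Re(Z)/|Z| = 1000/1010.4 = 0.9897.
Step 6 — Type: Im(Z) = 144.8 ⇒ lagging (phase φ = 8.2°).

PF = 0.9897 (lagging, φ = 8.2°)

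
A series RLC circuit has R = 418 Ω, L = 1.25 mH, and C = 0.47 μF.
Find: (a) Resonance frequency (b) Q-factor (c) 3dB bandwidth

Step 1 — Resonance condition Im(Z)=0 gives ω₀ = 1/√(LC).
Step 2 — ω₀ = 1/√(0.00125·4.7e-07) = 4.126e+04 rad/s.
Step 3 — f₀ = ω₀/(2π) = 6566 Hz.
Step 4 — Series Q: Q = ω₀L/R = 4.126e+04·0.00125/418 = 0.1234.
Step 5 — 3dB bandwidth: Δω = ω₀/Q = 3.344e+05 rad/s; BW = Δω/(2π) = 5.322e+04 Hz.

(a) f₀ = 6566 Hz  (b) Q = 0.1234  (c) BW = 5.322e+04 Hz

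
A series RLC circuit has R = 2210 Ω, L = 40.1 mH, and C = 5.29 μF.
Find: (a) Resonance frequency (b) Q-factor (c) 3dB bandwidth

Step 1 — Resonance: ω₀ = 1/√(LC) = 1/√(0.0401·5.29e-06) = 2171 rad/s.
Step 2 — f₀ = ω₀/(2π) = 345.6 Hz.
Step 3 — Series Q: Q = ω₀L/R = 2171·0.0401/2210 = 0.0394.
Step 4 — Bandwidth: Δω = ω₀/Q = 5.511e+04 rad/s; BW = Δω/(2π) = 8771 Hz.

(a) f₀ = 345.6 Hz  (b) Q = 0.0394  (c) BW = 8771 Hz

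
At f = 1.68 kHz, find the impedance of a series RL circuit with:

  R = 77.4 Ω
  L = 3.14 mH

Step 1 — Angular frequency: ω = 2π·f = 2π·1680 = 1.056e+04 rad/s.
Step 2 — Component impedances:
  R: Z = R = 77.4 Ω
  L: Z = jωL = j·1.056e+04·0.00314 = 0 + j33.15 Ω
Step 3 — Series combination: Z_total = R + L = 77.4 + j33.15 Ω = 84.2∠23.2° Ω.

Z = 77.4 + j33.15 Ω = 84.2∠23.2° Ω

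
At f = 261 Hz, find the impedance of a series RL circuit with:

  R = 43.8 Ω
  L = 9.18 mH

Step 1 — Angular frequency: ω = 2π·f = 2π·261 = 1640 rad/s.
Step 2 — Component impedances:
  R: Z = R = 43.8 Ω
  L: Z = jωL = j·1640·0.00918 = 0 + j15.05 Ω
Step 3 — Series combination: Z_total = R + L = 43.8 + j15.05 Ω = 46.31∠19.0° Ω.

Z = 43.8 + j15.05 Ω = 46.31∠19.0° Ω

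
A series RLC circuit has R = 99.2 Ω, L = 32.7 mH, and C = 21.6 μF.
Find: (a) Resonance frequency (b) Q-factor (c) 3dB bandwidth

Step 1 — Resonance: ω₀ = 1/√(LC) = 1/√(0.0327·2.16e-05) = 1190 rad/s.
Step 2 — f₀ = ω₀/(2π) = 189.4 Hz.
Step 3 — Series Q: Q = ω₀L/R = 1190·0.0327/99.2 = 0.3922.
Step 4 — Bandwidth: Δω = ω₀/Q = 3034 rad/s; BW = Δω/(2π) = 482.8 Hz.

(a) f₀ = 189.4 Hz  (b) Q = 0.3922  (c) BW = 482.8 Hz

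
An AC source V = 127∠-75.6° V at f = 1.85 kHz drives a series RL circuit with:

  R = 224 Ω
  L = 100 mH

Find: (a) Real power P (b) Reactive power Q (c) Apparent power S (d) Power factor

Step 1 — Angular frequency: ω = 2π·f = 2π·1850 = 1.162e+04 rad/s.
Step 2 — Component impedances:
  R: Z = R = 224 Ω
  L: Z = jωL = j·1.162e+04·0.1 = 0 + j1162 Ω
Step 3 — Series combination: Z_total = R + L = 224 + j1162 Ω = 1184∠79.1° Ω.
Step 4 — Source phasor: V = 127∠-75.6° V = 31.58 - j123 V.
Step 5 — Current: I = V / Z = -0.09699 - j0.04586 A = 0.1073∠-154.7° A.
Step 6 — Complex power: S = V·I* = 2.578 + j13.38 VA.
Step 7 — Real power: P = Re(S) = 2.578 W.
Step 8 — Reactive power: Q = Im(S) = 13.38 VAR.
Step 9 — Apparent power: |S| = 13.63 VA.
Step 10 — Power factor: PF = P/|S| = 0.1892 (lagging).

(a) P = 2.578 W  (b) Q = 13.38 VAR  (c) S = 13.63 VA  (d) PF = 0.1892 (lagging)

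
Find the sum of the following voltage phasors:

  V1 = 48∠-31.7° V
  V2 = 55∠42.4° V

Step 1 — Convert each phasor to rectangular form:
  V1 = 48·(cos(-31.7°) + j·sin(-31.7°)) = 40.84 - j25.22 V
  V2 = 55·(cos(42.4°) + j·sin(42.4°)) = 40.62 + j37.09 V
Step 2 — Sum components: V_total = 81.45 + j11.86 V.
Step 3 — Convert to polar: |V_total| = 82.31 V, ∠V_total = 8.3°.

V_total = 82.31∠8.3° V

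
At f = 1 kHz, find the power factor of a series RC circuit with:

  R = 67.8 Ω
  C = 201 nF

Step 1 — Angular frequency: ω = 2π·f = 2π·1000 = 6283 rad/s.
Step 2 — Component impedances:
  R: Z = R = 67.8 Ω
  C: Z = 1/(jωC) = -j/(ω·C) = 0 - j791.8 Ω
Step 3 — Series combination: Z_total = R + C = 67.8 - j791.8 Ω = 794.7∠-85.1° Ω.
Step 4 — Power factor: PF = cos(φ) = Re(Z)/|Z| = 67.8/794.71 = 0.08531.
Step 5 — Type: Im(Z) = -791.8 ⇒ leading (phase φ = -85.1°).

PF = 0.08531 (leading, φ = -85.1°)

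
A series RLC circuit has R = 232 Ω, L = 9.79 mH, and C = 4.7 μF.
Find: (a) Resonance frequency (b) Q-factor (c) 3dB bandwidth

Step 1 — Resonance: ω₀ = 1/√(LC) = 1/√(0.00979·4.7e-06) = 4662 rad/s.
Step 2 — f₀ = ω₀/(2π) = 742 Hz.
Step 3 — Series Q: Q = ω₀L/R = 4662·0.00979/232 = 0.1967.
Step 4 — Bandwidth: Δω = ω₀/Q = 2.37e+04 rad/s; BW = Δω/(2π) = 3772 Hz.

(a) f₀ = 742 Hz  (b) Q = 0.1967  (c) BW = 3772 Hz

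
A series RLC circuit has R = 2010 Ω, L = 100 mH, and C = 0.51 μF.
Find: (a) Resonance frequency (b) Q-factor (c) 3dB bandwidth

Step 1 — Resonance condition Im(Z)=0 gives ω₀ = 1/√(LC).
Step 2 — ω₀ = 1/√(0.1·5.1e-07) = 4428 rad/s.
Step 3 — f₀ = ω₀/(2π) = 704.7 Hz.
Step 4 — Series Q: Q = ω₀L/R = 4428·0.1/2010 = 0.2203.
Step 5 — 3dB bandwidth: Δω = ω₀/Q = 2.01e+04 rad/s; BW = Δω/(2π) = 3199 Hz.

(a) f₀ = 704.7 Hz  (b) Q = 0.2203  (c) BW = 3199 Hz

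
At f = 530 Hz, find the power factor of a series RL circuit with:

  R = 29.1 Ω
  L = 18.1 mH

Step 1 — Angular frequency: ω = 2π·f = 2π·530 = 3330 rad/s.
Step 2 — Component impedances:
  R: Z = R = 29.1 Ω
  L: Z = jωL = j·3330·0.0181 = 0 + j60.27 Ω
Step 3 — Series combination: Z_total = R + L = 29.1 + j60.27 Ω = 66.93∠64.2° Ω.
Step 4 — Power factor: PF = cos(φ) = Re(Z)/|Z| = 29.1/66.93 = 0.4348.
Step 5 — Type: Im(Z) = 60.27 ⇒ lagging (phase φ = 64.2°).

PF = 0.4348 (lagging, φ = 64.2°)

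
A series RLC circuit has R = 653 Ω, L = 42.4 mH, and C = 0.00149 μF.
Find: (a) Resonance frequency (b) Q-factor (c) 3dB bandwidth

Step 1 — Resonance: ω₀ = 1/√(LC) = 1/√(0.0424·1.49e-09) = 1.258e+05 rad/s.
Step 2 — f₀ = ω₀/(2π) = 2.002e+04 Hz.
Step 3 — Series Q: Q = ω₀L/R = 1.258e+05·0.0424/653 = 8.169.
Step 4 — Bandwidth: Δω = ω₀/Q = 1.54e+04 rad/s; BW = Δω/(2π) = 2451 Hz.

(a) f₀ = 2.002e+04 Hz  (b) Q = 8.169  (c) BW = 2451 Hz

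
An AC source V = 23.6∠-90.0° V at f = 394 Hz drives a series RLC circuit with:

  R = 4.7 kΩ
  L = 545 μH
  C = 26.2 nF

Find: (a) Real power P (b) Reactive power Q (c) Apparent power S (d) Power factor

Step 1 — Angular frequency: ω = 2π·f = 2π·394 = 2476 rad/s.
Step 2 — Component impedances:
  R: Z = R = 4700 Ω
  L: Z = jωL = j·2476·0.000545 = 0 + j1.349 Ω
  C: Z = 1/(jωC) = -j/(ω·C) = 0 - j1.542e+04 Ω
Step 3 — Series combination: Z_total = R + L + C = 4700 - j1.542e+04 Ω = 1.612e+04∠-73.0° Ω.
Step 4 — Source phasor: V = 23.6∠-90.0° V = 0 - j23.6 V.
Step 5 — Current: I = V / Z = 0.001401 - j0.000427 A = 0.001464∠-17.0° A.
Step 6 — Complex power: S = V·I* = 0.01008 - j0.03306 VA.
Step 7 — Real power: P = Re(S) = 0.01008 W.
Step 8 — Reactive power: Q = Im(S) = -0.03306 VAR.
Step 9 — Apparent power: |S| = 0.03456 VA.
Step 10 — Power factor: PF = P/|S| = 0.2916 (leading).

(a) P = 0.01008 W  (b) Q = -0.03306 VAR  (c) S = 0.03456 VA  (d) PF = 0.2916 (leading)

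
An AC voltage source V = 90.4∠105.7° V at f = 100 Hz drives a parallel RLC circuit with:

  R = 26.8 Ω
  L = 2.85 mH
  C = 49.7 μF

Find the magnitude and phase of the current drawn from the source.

Step 1 — Angular frequency: ω = 2π·f = 2π·100 = 628.3 rad/s.
Step 2 — Component impedances:
  R: Z = R = 26.8 Ω
  L: Z = jωL = j·628.3·0.00285 = 0 + j1.791 Ω
  C: Z = 1/(jωC) = -j/(ω·C) = 0 - j32.02 Ω
Step 3 — Parallel combination: 1/Z_total = 1/R + 1/L + 1/C; Z_total = 0.1336 + j1.887 Ω = 1.892∠86.0° Ω.
Step 4 — Source phasor: V = 90.4∠105.7° V = -24.46 + j87.03 V.
Step 5 — Ohm's law: I = V / Z_total = (-24.46 + j87.03) / (0.1336 + j1.887) = 44.97 + j16.14 A.
Step 6 — Convert to polar: |I| = 47.78 A, ∠I = 19.7°.

I = 47.78∠19.7° A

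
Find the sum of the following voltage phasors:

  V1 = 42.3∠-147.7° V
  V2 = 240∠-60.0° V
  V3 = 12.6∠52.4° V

Step 1 — Convert each phasor to rectangular form:
  V1 = 42.3·(cos(-147.7°) + j·sin(-147.7°)) = -35.75 - j22.6 V
  V2 = 240·(cos(-60.0°) + j·sin(-60.0°)) = 120 - j207.8 V
  V3 = 12.6·(cos(52.4°) + j·sin(52.4°)) = 7.688 + j9.983 V
Step 2 — Sum components: V_total = 91.93 - j220.5 V.
Step 3 — Convert to polar: |V_total| = 238.9 V, ∠V_total = -67.4°.

V_total = 238.9∠-67.4° V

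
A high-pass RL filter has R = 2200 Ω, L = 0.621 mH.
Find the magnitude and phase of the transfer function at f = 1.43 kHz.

Step 1 — Angular frequency: ω = 2π·1430 = 8985 rad/s.
Step 2 — Transfer function: H(jω) = jωL/(R + jωL).
Step 3 — Numerator jωL = j·5.58; denominator R + jωL = 2200 + j5.58.
Step 4 — H = 6.432e-06 + j0.002536.
Step 5 — Magnitude: |H| = 0.002536 (-51.9 dB); phase: φ = 89.9°.

|H| = 0.002536 (-51.9 dB), φ = 89.9°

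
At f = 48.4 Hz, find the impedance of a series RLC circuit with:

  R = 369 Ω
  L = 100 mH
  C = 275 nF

Step 1 — Angular frequency: ω = 2π·f = 2π·48.4 = 304.1 rad/s.
Step 2 — Component impedances:
  R: Z = R = 369 Ω
  L: Z = jωL = j·304.1·0.1 = 0 + j30.41 Ω
  C: Z = 1/(jωC) = -j/(ω·C) = 0 - j1.196e+04 Ω
Step 3 — Series combination: Z_total = R + L + C = 369 - j1.193e+04 Ω = 1.193e+04∠-88.2° Ω.

Z = 369 - j1.193e+04 Ω = 1.193e+04∠-88.2° Ω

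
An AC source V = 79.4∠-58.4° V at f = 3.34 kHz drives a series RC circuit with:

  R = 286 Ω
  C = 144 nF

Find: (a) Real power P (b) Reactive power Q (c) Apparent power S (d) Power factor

Step 1 — Angular frequency: ω = 2π·f = 2π·3340 = 2.099e+04 rad/s.
Step 2 — Component impedances:
  R: Z = R = 286 Ω
  C: Z = 1/(jωC) = -j/(ω·C) = 0 - j330.9 Ω
Step 3 — Series combination: Z_total = R + C = 286 - j330.9 Ω = 437.4∠-49.2° Ω.
Step 4 — Source phasor: V = 79.4∠-58.4° V = 41.6 - j67.63 V.
Step 5 — Current: I = V / Z = 0.1792 - j0.02914 A = 0.1815∠-9.2° A.
Step 6 — Complex power: S = V·I* = 9.425 - j10.91 VA.
Step 7 — Real power: P = Re(S) = 9.425 W.
Step 8 — Reactive power: Q = Im(S) = -10.91 VAR.
Step 9 — Apparent power: |S| = 14.41 VA.
Step 10 — Power factor: PF = P/|S| = 0.6539 (leading).

(a) P = 9.425 W  (b) Q = -10.91 VAR  (c) S = 14.41 VA  (d) PF = 0.6539 (leading)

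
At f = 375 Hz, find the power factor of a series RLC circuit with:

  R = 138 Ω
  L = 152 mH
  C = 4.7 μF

Step 1 — Angular frequency: ω = 2π·f = 2π·375 = 2356 rad/s.
Step 2 — Component impedances:
  R: Z = R = 138 Ω
  L: Z = jωL = j·2356·0.152 = 0 + j358.1 Ω
  C: Z = 1/(jωC) = -j/(ω·C) = 0 - j90.3 Ω
Step 3 — Series combination: Z_total = R + L + C = 138 + j267.8 Ω = 301.3∠62.7° Ω.
Step 4 — Power factor: PF = cos(φ) = Re(Z)/|Z| = 138/301.3 = 0.458.
Step 5 — Type: Im(Z) = 267.8 ⇒ lagging (phase φ = 62.7°).

PF = 0.458 (lagging, φ = 62.7°)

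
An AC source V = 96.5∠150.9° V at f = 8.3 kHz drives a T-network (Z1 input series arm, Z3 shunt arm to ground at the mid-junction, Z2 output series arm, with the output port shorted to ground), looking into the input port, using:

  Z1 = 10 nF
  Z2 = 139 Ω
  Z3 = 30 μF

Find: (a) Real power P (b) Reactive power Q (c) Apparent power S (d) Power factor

Step 1 — Angular frequency: ω = 2π·f = 2π·8300 = 5.215e+04 rad/s.
Step 2 — Component impedances:
  Z1: Z = 1/(jωC) = -j/(ω·C) = 0 - j1918 Ω
  Z2: Z = R = 139 Ω
  Z3: Z = 1/(jωC) = -j/(ω·C) = 0 - j0.6392 Ω
Step 3 — With the output port shorted to ground, the output series arm Z2 runs from the junction to ground; the shunt arm Z3 also runs from the junction to ground. They appear in parallel: Z3 || Z2 = 0.002939 - j0.6392 Ω.
Step 4 — Series with input arm Z1: Z_in = Z1 + (Z3 || Z2) = 0.002939 - j1918 Ω = 1918∠-90.0° Ω.
Step 5 — Source phasor: V = 96.5∠150.9° V = -84.32 + j46.93 V.
Step 6 — Current: I = V / Z = -0.02447 - j0.04396 A = 0.05031∠-119.1° A.
Step 7 — Complex power: S = V·I* = 7.439e-06 - j4.855 VA.
Step 8 — Real power: P = Re(S) = 7.439e-06 W.
Step 9 — Reactive power: Q = Im(S) = -4.855 VAR.
Step 10 — Apparent power: |S| = 4.855 VA.
Step 11 — Power factor: PF = P/|S| = 1.532e-06 (leading).

(a) P = 7.439e-06 W  (b) Q = -4.855 VAR  (c) S = 4.855 VA  (d) PF = 1.532e-06 (leading)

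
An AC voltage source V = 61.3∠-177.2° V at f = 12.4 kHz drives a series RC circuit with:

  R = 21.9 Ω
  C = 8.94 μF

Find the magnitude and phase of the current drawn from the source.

Step 1 — Angular frequency: ω = 2π·f = 2π·1.24e+04 = 7.791e+04 rad/s.
Step 2 — Component impedances:
  R: Z = R = 21.9 Ω
  C: Z = 1/(jωC) = -j/(ω·C) = 0 - j1.436 Ω
Step 3 — Series combination: Z_total = R + C = 21.9 - j1.436 Ω = 21.95∠-3.8° Ω.
Step 4 — Source phasor: V = 61.3∠-177.2° V = -61.23 - j2.994 V.
Step 5 — Ohm's law: I = V / Z_total = (-61.23 - j2.994) / (21.9 - j1.436) = -2.775 - j0.3186 A.
Step 6 — Convert to polar: |I| = 2.793 A, ∠I = -173.4°.

I = 2.793∠-173.4° A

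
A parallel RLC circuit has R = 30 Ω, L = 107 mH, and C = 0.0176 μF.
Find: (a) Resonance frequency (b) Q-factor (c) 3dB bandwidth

Step 1 — Resonance: ω₀ = 1/√(LC) = 1/√(0.107·1.76e-08) = 2.304e+04 rad/s.
Step 2 — f₀ = ω₀/(2π) = 3668 Hz.
Step 3 — Parallel Q: Q = R/(ω₀L) = 30/(2.304e+04·0.107) = 0.01217.
Step 4 — Bandwidth: Δω = ω₀/Q = 1.894e+06 rad/s; BW = Δω/(2π) = 3.014e+05 Hz.

(a) f₀ = 3668 Hz  (b) Q = 0.01217  (c) BW = 3.014e+05 Hz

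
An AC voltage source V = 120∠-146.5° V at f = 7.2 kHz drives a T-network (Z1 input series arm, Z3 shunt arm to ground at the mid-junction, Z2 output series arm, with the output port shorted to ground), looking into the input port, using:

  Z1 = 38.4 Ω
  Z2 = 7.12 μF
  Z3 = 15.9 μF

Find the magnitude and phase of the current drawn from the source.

Step 1 — Angular frequency: ω = 2π·f = 2π·7200 = 4.524e+04 rad/s.
Step 2 — Component impedances:
  Z1: Z = R = 38.4 Ω
  Z2: Z = 1/(jωC) = -j/(ω·C) = 0 - j3.105 Ω
  Z3: Z = 1/(jωC) = -j/(ω·C) = 0 - j1.39 Ω
Step 3 — With the output port shorted to ground, the output series arm Z2 runs from the junction to ground; the shunt arm Z3 also runs from the junction to ground. They appear in parallel: Z3 || Z2 = 0 - j0.9602 Ω.
Step 4 — Series with input arm Z1: Z_in = Z1 + (Z3 || Z2) = 38.4 - j0.9602 Ω = 38.41∠-1.4° Ω.
Step 5 — Source phasor: V = 120∠-146.5° V = -100.1 - j66.23 V.
Step 6 — Ohm's law: I = V / Z_total = (-100.1 - j66.23) / (38.4 - j0.9602) = -2.561 - j1.789 A.
Step 7 — Convert to polar: |I| = 3.124 A, ∠I = -145.1°.

I = 3.124∠-145.1° A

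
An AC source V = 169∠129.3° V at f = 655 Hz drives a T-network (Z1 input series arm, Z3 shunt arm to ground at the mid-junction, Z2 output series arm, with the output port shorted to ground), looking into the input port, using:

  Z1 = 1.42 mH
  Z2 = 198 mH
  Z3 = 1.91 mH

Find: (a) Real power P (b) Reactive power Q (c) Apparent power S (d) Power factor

Step 1 — Angular frequency: ω = 2π·f = 2π·655 = 4115 rad/s.
Step 2 — Component impedances:
  Z1: Z = jωL = j·4115·0.00142 = 0 + j5.844 Ω
  Z2: Z = jωL = j·4115·0.198 = 0 + j814.9 Ω
  Z3: Z = jωL = j·4115·0.00191 = 0 + j7.861 Ω
Step 3 — With the output port shorted to ground, the output series arm Z2 runs from the junction to ground; the shunt arm Z3 also runs from the junction to ground. They appear in parallel: Z3 || Z2 = 0 + j7.785 Ω.
Step 4 — Series with input arm Z1: Z_in = Z1 + (Z3 || Z2) = 0 + j13.63 Ω = 13.63∠90.0° Ω.
Step 5 — Source phasor: V = 169∠129.3° V = -107 + j130.8 V.
Step 6 — Current: I = V / Z = 9.595 + j7.854 A = 12.4∠39.3° A.
Step 7 — Complex power: S = V·I* = 0 + j2096 VA.
Step 8 — Real power: P = Re(S) = 0 W.
Step 9 — Reactive power: Q = Im(S) = 2096 VAR.
Step 10 — Apparent power: |S| = 2096 VA.
Step 11 — Power factor: PF = P/|S| = 0 (lagging).

(a) P = 0 W  (b) Q = 2096 VAR  (c) S = 2096 VA  (d) PF = 0 (lagging)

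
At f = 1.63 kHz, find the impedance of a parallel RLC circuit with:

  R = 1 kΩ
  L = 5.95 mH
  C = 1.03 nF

Step 1 — Angular frequency: ω = 2π·f = 2π·1630 = 1.024e+04 rad/s.
Step 2 — Component impedances:
  R: Z = R = 1000 Ω
  L: Z = jωL = j·1.024e+04·0.00595 = 0 + j60.94 Ω
  C: Z = 1/(jωC) = -j/(ω·C) = 0 - j9.48e+04 Ω
Step 3 — Parallel combination: 1/Z_total = 1/R + 1/L + 1/C; Z_total = 3.704 + j60.75 Ω = 60.86∠86.5° Ω.

Z = 3.704 + j60.75 Ω = 60.86∠86.5° Ω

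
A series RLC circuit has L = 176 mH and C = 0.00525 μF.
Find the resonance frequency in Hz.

Step 1 — Resonance condition Im(Z)=0 gives ω₀ = 1/√(LC).
Step 2 — ω₀ = 1/√(0.176·5.25e-09) = 3.29e+04 rad/s.
Step 3 — f₀ = ω₀/(2π) = 5236 Hz.

f₀ = 5236 Hz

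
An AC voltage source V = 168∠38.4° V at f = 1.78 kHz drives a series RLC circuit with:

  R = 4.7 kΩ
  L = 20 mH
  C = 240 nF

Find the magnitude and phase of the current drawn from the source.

Step 1 — Angular frequency: ω = 2π·f = 2π·1780 = 1.118e+04 rad/s.
Step 2 — Component impedances:
  R: Z = R = 4700 Ω
  L: Z = jωL = j·1.118e+04·0.02 = 0 + j223.7 Ω
  C: Z = 1/(jωC) = -j/(ω·C) = 0 - j372.6 Ω
Step 3 — Series combination: Z_total = R + L + C = 4700 - j148.9 Ω = 4702∠-1.8° Ω.
Step 4 — Source phasor: V = 168∠38.4° V = 131.7 + j104.4 V.
Step 5 — Ohm's law: I = V / Z_total = (131.7 + j104.4) / (4700 - j148.9) = 0.02728 + j0.02307 A.
Step 6 — Convert to polar: |I| = 0.03573 A, ∠I = 40.2°.

I = 0.03573∠40.2° A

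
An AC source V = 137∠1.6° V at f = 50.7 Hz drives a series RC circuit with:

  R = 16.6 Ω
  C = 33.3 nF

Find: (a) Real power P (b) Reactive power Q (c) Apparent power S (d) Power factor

Step 1 — Angular frequency: ω = 2π·f = 2π·50.7 = 318.6 rad/s.
Step 2 — Component impedances:
  R: Z = R = 16.6 Ω
  C: Z = 1/(jωC) = -j/(ω·C) = 0 - j9.427e+04 Ω
Step 3 — Series combination: Z_total = R + C = 16.6 - j9.427e+04 Ω = 9.427e+04∠-90.0° Ω.
Step 4 — Source phasor: V = 137∠1.6° V = 136.9 + j3.825 V.
Step 5 — Current: I = V / Z = -4.032e-05 + j0.001453 A = 0.001453∠91.6° A.
Step 6 — Complex power: S = V·I* = 3.506e-05 - j0.1991 VA.
Step 7 — Real power: P = Re(S) = 3.506e-05 W.
Step 8 — Reactive power: Q = Im(S) = -0.1991 VAR.
Step 9 — Apparent power: |S| = 0.1991 VA.
Step 10 — Power factor: PF = P/|S| = 0.0001761 (leading).

(a) P = 3.506e-05 W  (b) Q = -0.1991 VAR  (c) S = 0.1991 VA  (d) PF = 0.0001761 (leading)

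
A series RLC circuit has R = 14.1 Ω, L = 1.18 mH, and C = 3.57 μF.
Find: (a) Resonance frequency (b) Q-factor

Step 1 — Resonance condition Im(Z)=0 gives ω₀ = 1/√(LC).
Step 2 — ω₀ = 1/√(0.00118·3.57e-06) = 1.541e+04 rad/s.
Step 3 — f₀ = ω₀/(2π) = 2452 Hz.
Step 4 — Series Q: Q = ω₀L/R = 1.541e+04·0.00118/14.1 = 1.289.

(a) f₀ = 2452 Hz  (b) Q = 1.289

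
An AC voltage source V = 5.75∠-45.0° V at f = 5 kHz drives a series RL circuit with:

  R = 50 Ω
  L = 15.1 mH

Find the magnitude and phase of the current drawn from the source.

Step 1 — Angular frequency: ω = 2π·f = 2π·5000 = 3.142e+04 rad/s.
Step 2 — Component impedances:
  R: Z = R = 50 Ω
  L: Z = jωL = j·3.142e+04·0.0151 = 0 + j474.4 Ω
Step 3 — Series combination: Z_total = R + L = 50 + j474.4 Ω = 477∠84.0° Ω.
Step 4 — Source phasor: V = 5.75∠-45.0° V = 4.066 - j4.066 V.
Step 5 — Ohm's law: I = V / Z_total = (4.066 - j4.066) / (50 + j474.4) = -0.007583 - j0.00937 A.
Step 6 — Convert to polar: |I| = 0.01205 A, ∠I = -129.0°.

I = 0.01205∠-129.0° A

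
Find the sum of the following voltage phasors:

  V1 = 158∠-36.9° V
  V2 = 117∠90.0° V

Step 1 — Convert each phasor to rectangular form:
  V1 = 158·(cos(-36.9°) + j·sin(-36.9°)) = 126.4 - j94.87 V
  V2 = 117·(cos(90.0°) + j·sin(90.0°)) = 0 + j117 V
Step 2 — Sum components: V_total = 126.4 + j22.13 V.
Step 3 — Convert to polar: |V_total| = 128.3 V, ∠V_total = 9.9°.

V_total = 128.3∠9.9° V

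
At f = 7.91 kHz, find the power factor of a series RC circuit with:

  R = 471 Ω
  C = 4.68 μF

Step 1 — Angular frequency: ω = 2π·f = 2π·7910 = 4.97e+04 rad/s.
Step 2 — Component impedances:
  R: Z = R = 471 Ω
  C: Z = 1/(jωC) = -j/(ω·C) = 0 - j4.299 Ω
Step 3 — Series combination: Z_total = R + C = 471 - j4.299 Ω = 471∠-0.5° Ω.
Step 4 — Power factor: PF = cos(φ) = Re(Z)/|Z| = 471/471 = 1.
Step 5 — Type: Im(Z) = -4.299 ⇒ leading (phase φ = -0.5°).

PF = 1 (leading, φ = -0.5°)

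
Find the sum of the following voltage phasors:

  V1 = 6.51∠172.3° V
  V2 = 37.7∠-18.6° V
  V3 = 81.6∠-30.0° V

Step 1 — Convert each phasor to rectangular form:
  V1 = 6.51·(cos(172.3°) + j·sin(172.3°)) = -6.451 + j0.8723 V
  V2 = 37.7·(cos(-18.6°) + j·sin(-18.6°)) = 35.73 - j12.02 V
  V3 = 81.6·(cos(-30.0°) + j·sin(-30.0°)) = 70.67 - j40.8 V
Step 2 — Sum components: V_total = 99.95 - j51.95 V.
Step 3 — Convert to polar: |V_total| = 112.6 V, ∠V_total = -27.5°.

V_total = 112.6∠-27.5° V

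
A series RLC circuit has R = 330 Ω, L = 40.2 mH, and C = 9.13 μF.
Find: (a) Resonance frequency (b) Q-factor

Step 1 — Resonance condition Im(Z)=0 gives ω₀ = 1/√(LC).
Step 2 — ω₀ = 1/√(0.0402·9.13e-06) = 1651 rad/s.
Step 3 — f₀ = ω₀/(2π) = 262.7 Hz.
Step 4 — Series Q: Q = ω₀L/R = 1651·0.0402/330 = 0.2011.

(a) f₀ = 262.7 Hz  (b) Q = 0.2011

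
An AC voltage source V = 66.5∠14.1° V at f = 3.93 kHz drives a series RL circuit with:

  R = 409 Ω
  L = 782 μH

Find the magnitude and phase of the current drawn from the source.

Step 1 — Angular frequency: ω = 2π·f = 2π·3930 = 2.469e+04 rad/s.
Step 2 — Component impedances:
  R: Z = R = 409 Ω
  L: Z = jωL = j·2.469e+04·0.000782 = 0 + j19.31 Ω
Step 3 — Series combination: Z_total = R + L = 409 + j19.31 Ω = 409.5∠2.7° Ω.
Step 4 — Source phasor: V = 66.5∠14.1° V = 64.5 + j16.2 V.
Step 5 — Ohm's law: I = V / Z_total = (64.5 + j16.2) / (409 + j19.31) = 0.1592 + j0.03209 A.
Step 6 — Convert to polar: |I| = 0.1624 A, ∠I = 11.4°.

I = 0.1624∠11.4° A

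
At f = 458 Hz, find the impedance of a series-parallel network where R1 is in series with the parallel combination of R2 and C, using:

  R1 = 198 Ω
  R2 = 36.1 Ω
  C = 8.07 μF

Step 1 — Angular frequency: ω = 2π·f = 2π·458 = 2878 rad/s.
Step 2 — Component impedances:
  R1: Z = R = 198 Ω
  R2: Z = R = 36.1 Ω
  C: Z = 1/(jωC) = -j/(ω·C) = 0 - j43.06 Ω
Step 3 — Parallel branch: R2 || C = 1/(1/R2 + 1/C) = 21.2 - j17.77 Ω.
Step 4 — Series with R1: Z_total = R1 + (R2 || C) = 219.2 - j17.77 Ω = 219.9∠-4.6° Ω.

Z = 219.2 - j17.77 Ω = 219.9∠-4.6° Ω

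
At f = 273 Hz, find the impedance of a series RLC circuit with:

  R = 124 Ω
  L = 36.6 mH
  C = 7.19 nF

Step 1 — Angular frequency: ω = 2π·f = 2π·273 = 1715 rad/s.
Step 2 — Component impedances:
  R: Z = R = 124 Ω
  L: Z = jωL = j·1715·0.0366 = 0 + j62.78 Ω
  C: Z = 1/(jωC) = -j/(ω·C) = 0 - j8.108e+04 Ω
Step 3 — Series combination: Z_total = R + L + C = 124 - j8.102e+04 Ω = 8.102e+04∠-89.9° Ω.

Z = 124 - j8.102e+04 Ω = 8.102e+04∠-89.9° Ω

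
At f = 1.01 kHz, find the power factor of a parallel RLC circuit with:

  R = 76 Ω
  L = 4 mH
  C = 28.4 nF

Step 1 — Angular frequency: ω = 2π·f = 2π·1010 = 6346 rad/s.
Step 2 — Component impedances:
  R: Z = R = 76 Ω
  L: Z = jωL = j·6346·0.004 = 0 + j25.38 Ω
  C: Z = 1/(jωC) = -j/(ω·C) = 0 - j5549 Ω
Step 3 — Parallel combination: 1/Z_total = 1/R + 1/L + 1/C; Z_total = 7.691 + j22.92 Ω = 24.18∠71.5° Ω.
Step 4 — Power factor: PF = cos(φ) = Re(Z)/|Z| = 7.691/24.18 = 0.3181.
Step 5 — Type: Im(Z) = 22.92 ⇒ lagging (phase φ = 71.5°).

PF = 0.3181 (lagging, φ = 71.5°)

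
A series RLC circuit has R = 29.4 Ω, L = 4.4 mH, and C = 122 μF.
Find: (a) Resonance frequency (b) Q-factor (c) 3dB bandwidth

Step 1 — Resonance: ω₀ = 1/√(LC) = 1/√(0.0044·0.000122) = 1365 rad/s.
Step 2 — f₀ = ω₀/(2π) = 217.2 Hz.
Step 3 — Series Q: Q = ω₀L/R = 1365·0.0044/29.4 = 0.2043.
Step 4 — Bandwidth: Δω = ω₀/Q = 6682 rad/s; BW = Δω/(2π) = 1063 Hz.

(a) f₀ = 217.2 Hz  (b) Q = 0.2043  (c) BW = 1063 Hz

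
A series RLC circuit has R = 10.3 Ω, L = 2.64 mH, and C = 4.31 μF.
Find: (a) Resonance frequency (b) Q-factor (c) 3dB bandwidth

Step 1 — Resonance condition Im(Z)=0 gives ω₀ = 1/√(LC).
Step 2 — ω₀ = 1/√(0.00264·4.31e-06) = 9375 rad/s.
Step 3 — f₀ = ω₀/(2π) = 1492 Hz.
Step 4 — Series Q: Q = ω₀L/R = 9375·0.00264/10.3 = 2.403.
Step 5 — 3dB bandwidth: Δω = ω₀/Q = 3902 rad/s; BW = Δω/(2π) = 620.9 Hz.

(a) f₀ = 1492 Hz  (b) Q = 2.403  (c) BW = 620.9 Hz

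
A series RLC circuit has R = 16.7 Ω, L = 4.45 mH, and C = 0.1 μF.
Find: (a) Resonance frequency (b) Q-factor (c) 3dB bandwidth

Step 1 — Resonance condition Im(Z)=0 gives ω₀ = 1/√(LC).
Step 2 — ω₀ = 1/√(0.00445·1e-07) = 4.74e+04 rad/s.
Step 3 — f₀ = ω₀/(2π) = 7545 Hz.
Step 4 — Series Q: Q = ω₀L/R = 4.74e+04·0.00445/16.7 = 12.63.
Step 5 — 3dB bandwidth: Δω = ω₀/Q = 3753 rad/s; BW = Δω/(2π) = 597.3 Hz.

(a) f₀ = 7545 Hz  (b) Q = 12.63  (c) BW = 597.3 Hz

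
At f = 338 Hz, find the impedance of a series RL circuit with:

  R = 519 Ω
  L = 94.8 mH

Step 1 — Angular frequency: ω = 2π·f = 2π·338 = 2124 rad/s.
Step 2 — Component impedances:
  R: Z = R = 519 Ω
  L: Z = jωL = j·2124·0.0948 = 0 + j201.3 Ω
Step 3 — Series combination: Z_total = R + L = 519 + j201.3 Ω = 556.7∠21.2° Ω.

Z = 519 + j201.3 Ω = 556.7∠21.2° Ω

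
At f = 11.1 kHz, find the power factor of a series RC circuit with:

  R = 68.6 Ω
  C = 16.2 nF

Step 1 — Angular frequency: ω = 2π·f = 2π·1.11e+04 = 6.974e+04 rad/s.
Step 2 — Component impedances:
  R: Z = R = 68.6 Ω
  C: Z = 1/(jωC) = -j/(ω·C) = 0 - j885.1 Ω
Step 3 — Series combination: Z_total = R + C = 68.6 - j885.1 Ω = 887.7∠-85.6° Ω.
Step 4 — Power factor: PF = cos(φ) = Re(Z)/|Z| = 68.6/887.7 = 0.07728.
Step 5 — Type: Im(Z) = -885.1 ⇒ leading (phase φ = -85.6°).

PF = 0.07728 (leading, φ = -85.6°)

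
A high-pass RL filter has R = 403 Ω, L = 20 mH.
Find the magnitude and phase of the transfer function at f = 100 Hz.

Step 1 — Angular frequency: ω = 2π·100 = 628.3 rad/s.
Step 2 — Transfer function: H(jω) = jωL/(R + jωL).
Step 3 — Numerator jωL = j·12.57; denominator R + jωL = 403 + j12.57.
Step 4 — H = 0.0009714 + j0.03115.
Step 5 — Magnitude: |H| = 0.03117 (-30.1 dB); phase: φ = 88.2°.

|H| = 0.03117 (-30.1 dB), φ = 88.2°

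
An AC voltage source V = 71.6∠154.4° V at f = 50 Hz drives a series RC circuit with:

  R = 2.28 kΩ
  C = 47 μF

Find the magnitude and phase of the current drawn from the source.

Step 1 — Angular frequency: ω = 2π·f = 2π·50 = 314.2 rad/s.
Step 2 — Component impedances:
  R: Z = R = 2280 Ω
  C: Z = 1/(jωC) = -j/(ω·C) = 0 - j67.73 Ω
Step 3 — Series combination: Z_total = R + C = 2280 - j67.73 Ω = 2281∠-1.7° Ω.
Step 4 — Source phasor: V = 71.6∠154.4° V = -64.57 + j30.94 V.
Step 5 — Ohm's law: I = V / Z_total = (-64.57 + j30.94) / (2280 - j67.73) = -0.0287 + j0.01272 A.
Step 6 — Convert to polar: |I| = 0.03139 A, ∠I = 156.1°.

I = 0.03139∠156.1° A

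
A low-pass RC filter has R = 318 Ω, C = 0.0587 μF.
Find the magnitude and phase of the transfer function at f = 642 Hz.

Step 1 — Angular frequency: ω = 2π·642 = 4034 rad/s.
Step 2 — Transfer function: H(jω) = 1/(1 + jωRC).
Step 3 — Denominator: 1 + jωRC = 1 + j·4034·318·5.87e-08 = 1 + j0.0753.
Step 4 — H = 0.9944 - j0.07487.
Step 5 — Magnitude: |H| = 0.9972 (-0.0 dB); phase: φ = -4.3°.

|H| = 0.9972 (-0.0 dB), φ = -4.3°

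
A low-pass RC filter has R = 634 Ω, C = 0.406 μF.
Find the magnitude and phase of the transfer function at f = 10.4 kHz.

Step 1 — Angular frequency: ω = 2π·1.04e+04 = 6.535e+04 rad/s.
Step 2 — Transfer function: H(jω) = 1/(1 + jωRC).
Step 3 — Denominator: 1 + jωRC = 1 + j·6.535e+04·634·4.06e-07 = 1 + j16.82.
Step 4 — H = 0.003522 - j0.05924.
Step 5 — Magnitude: |H| = 0.05935 (-24.5 dB); phase: φ = -86.6°.

|H| = 0.05935 (-24.5 dB), φ = -86.6°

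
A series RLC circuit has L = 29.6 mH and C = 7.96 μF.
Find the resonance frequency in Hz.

Step 1 — Resonance condition Im(Z)=0 gives ω₀ = 1/√(LC).
Step 2 — ω₀ = 1/√(0.0296·7.96e-06) = 2060 rad/s.
Step 3 — f₀ = ω₀/(2π) = 327.9 Hz.

f₀ = 327.9 Hz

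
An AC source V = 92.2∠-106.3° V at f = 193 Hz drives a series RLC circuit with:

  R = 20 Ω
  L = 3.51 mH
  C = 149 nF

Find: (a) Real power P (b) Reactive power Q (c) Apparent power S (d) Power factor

Step 1 — Angular frequency: ω = 2π·f = 2π·193 = 1213 rad/s.
Step 2 — Component impedances:
  R: Z = R = 20 Ω
  L: Z = jωL = j·1213·0.00351 = 0 + j4.256 Ω
  C: Z = 1/(jωC) = -j/(ω·C) = 0 - j5534 Ω
Step 3 — Series combination: Z_total = R + L + C = 20 - j5530 Ω = 5530∠-89.8° Ω.
Step 4 — Source phasor: V = 92.2∠-106.3° V = -25.88 - j88.49 V.
Step 5 — Current: I = V / Z = 0.01598 - j0.004737 A = 0.01667∠-16.5° A.
Step 6 — Complex power: S = V·I* = 0.005559 - j1.537 VA.
Step 7 — Real power: P = Re(S) = 0.005559 W.
Step 8 — Reactive power: Q = Im(S) = -1.537 VAR.
Step 9 — Apparent power: |S| = 1.537 VA.
Step 10 — Power factor: PF = P/|S| = 0.003616 (leading).

(a) P = 0.005559 W  (b) Q = -1.537 VAR  (c) S = 1.537 VA  (d) PF = 0.003616 (leading)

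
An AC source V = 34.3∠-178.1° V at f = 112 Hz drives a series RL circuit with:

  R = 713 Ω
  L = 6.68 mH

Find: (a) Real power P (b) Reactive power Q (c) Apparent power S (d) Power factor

Step 1 — Angular frequency: ω = 2π·f = 2π·112 = 703.7 rad/s.
Step 2 — Component impedances:
  R: Z = R = 713 Ω
  L: Z = jωL = j·703.7·0.00668 = 0 + j4.701 Ω
Step 3 — Series combination: Z_total = R + L = 713 + j4.701 Ω = 713∠0.4° Ω.
Step 4 — Source phasor: V = 34.3∠-178.1° V = -34.28 - j1.137 V.
Step 5 — Current: I = V / Z = -0.04809 - j0.001278 A = 0.04811∠-178.5° A.
Step 6 — Complex power: S = V·I* = 1.65 + j0.01088 VA.
Step 7 — Real power: P = Re(S) = 1.65 W.
Step 8 — Reactive power: Q = Im(S) = 0.01088 VAR.
Step 9 — Apparent power: |S| = 1.65 VA.
Step 10 — Power factor: PF = P/|S| = 1 (lagging).

(a) P = 1.65 W  (b) Q = 0.01088 VAR  (c) S = 1.65 VA  (d) PF = 1 (lagging)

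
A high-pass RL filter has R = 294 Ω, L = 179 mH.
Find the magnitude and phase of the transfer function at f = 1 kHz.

Step 1 — Angular frequency: ω = 2π·1000 = 6283 rad/s.
Step 2 — Transfer function: H(jω) = jωL/(R + jωL).
Step 3 — Numerator jωL = j·1125; denominator R + jωL = 294 + j1125.
Step 4 — H = 0.936 + j0.2447.
Step 5 — Magnitude: |H| = 0.9675 (-0.3 dB); phase: φ = 14.6°.

|H| = 0.9675 (-0.3 dB), φ = 14.6°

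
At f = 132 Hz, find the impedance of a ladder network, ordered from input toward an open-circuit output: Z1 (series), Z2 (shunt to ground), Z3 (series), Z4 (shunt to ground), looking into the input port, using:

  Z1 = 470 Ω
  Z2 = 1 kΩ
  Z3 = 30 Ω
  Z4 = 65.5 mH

Step 1 — Angular frequency: ω = 2π·f = 2π·132 = 829.4 rad/s.
Step 2 — Component impedances:
  Z1: Z = R = 470 Ω
  Z2: Z = R = 1000 Ω
  Z3: Z = R = 30 Ω
  Z4: Z = jωL = j·829.4·0.0655 = 0 + j54.32 Ω
Step 3 — Ladder network (open output): work backward from the far end, alternating series and parallel combinations. Z_in = 501.8 + j51.06 Ω = 504.4∠5.8° Ω.

Z = 501.8 + j51.06 Ω = 504.4∠5.8° Ω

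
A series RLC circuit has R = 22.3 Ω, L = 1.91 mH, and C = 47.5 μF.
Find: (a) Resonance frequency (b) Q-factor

Step 1 — Resonance condition Im(Z)=0 gives ω₀ = 1/√(LC).
Step 2 — ω₀ = 1/√(0.00191·4.75e-05) = 3320 rad/s.
Step 3 — f₀ = ω₀/(2π) = 528.4 Hz.
Step 4 — Series Q: Q = ω₀L/R = 3320·0.00191/22.3 = 0.2844.

(a) f₀ = 528.4 Hz  (b) Q = 0.2844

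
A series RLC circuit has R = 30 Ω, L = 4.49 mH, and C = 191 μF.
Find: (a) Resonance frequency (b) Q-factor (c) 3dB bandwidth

Step 1 — Resonance condition Im(Z)=0 gives ω₀ = 1/√(LC).
Step 2 — ω₀ = 1/√(0.00449·0.000191) = 1080 rad/s.
Step 3 — f₀ = ω₀/(2π) = 171.9 Hz.
Step 4 — Series Q: Q = ω₀L/R = 1080·0.00449/30 = 0.1616.
Step 5 — 3dB bandwidth: Δω = ω₀/Q = 6682 rad/s; BW = Δω/(2π) = 1063 Hz.

(a) f₀ = 171.9 Hz  (b) Q = 0.1616  (c) BW = 1063 Hz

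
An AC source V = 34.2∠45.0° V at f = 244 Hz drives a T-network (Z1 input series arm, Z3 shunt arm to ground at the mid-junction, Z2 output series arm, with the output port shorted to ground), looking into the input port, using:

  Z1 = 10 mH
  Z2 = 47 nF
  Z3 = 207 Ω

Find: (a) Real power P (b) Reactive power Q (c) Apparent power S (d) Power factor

Step 1 — Angular frequency: ω = 2π·f = 2π·244 = 1533 rad/s.
Step 2 — Component impedances:
  Z1: Z = jωL = j·1533·0.01 = 0 + j15.33 Ω
  Z2: Z = 1/(jωC) = -j/(ω·C) = 0 - j1.388e+04 Ω
  Z3: Z = R = 207 Ω
Step 3 — With the output port shorted to ground, the output series arm Z2 runs from the junction to ground; the shunt arm Z3 also runs from the junction to ground. They appear in parallel: Z3 || Z2 = 207 - j3.087 Ω.
Step 4 — Series with input arm Z1: Z_in = Z1 + (Z3 || Z2) = 207 + j12.24 Ω = 207.3∠3.4° Ω.
Step 5 — Source phasor: V = 34.2∠45.0° V = 24.18 + j24.18 V.
Step 6 — Current: I = V / Z = 0.1233 + j0.1096 A = 0.165∠41.6° A.
Step 7 — Complex power: S = V·I* = 5.632 + j0.3332 VA.
Step 8 — Real power: P = Re(S) = 5.632 W.
Step 9 — Reactive power: Q = Im(S) = 0.3332 VAR.
Step 10 — Apparent power: |S| = 5.642 VA.
Step 11 — Power factor: PF = P/|S| = 0.9983 (lagging).

(a) P = 5.632 W  (b) Q = 0.3332 VAR  (c) S = 5.642 VA  (d) PF = 0.9983 (lagging)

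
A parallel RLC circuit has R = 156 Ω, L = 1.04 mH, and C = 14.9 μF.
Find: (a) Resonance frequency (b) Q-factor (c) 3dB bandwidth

Step 1 — Resonance: ω₀ = 1/√(LC) = 1/√(0.00104·1.49e-05) = 8033 rad/s.
Step 2 — f₀ = ω₀/(2π) = 1279 Hz.
Step 3 — Parallel Q: Q = R/(ω₀L) = 156/(8033·0.00104) = 18.67.
Step 4 — Bandwidth: Δω = ω₀/Q = 430.2 rad/s; BW = Δω/(2π) = 68.47 Hz.

(a) f₀ = 1279 Hz  (b) Q = 18.67  (c) BW = 68.47 Hz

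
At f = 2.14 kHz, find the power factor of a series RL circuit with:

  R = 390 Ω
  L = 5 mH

Step 1 — Angular frequency: ω = 2π·f = 2π·2140 = 1.345e+04 rad/s.
Step 2 — Component impedances:
  R: Z = R = 390 Ω
  L: Z = jωL = j·1.345e+04·0.005 = 0 + j67.23 Ω
Step 3 — Series combination: Z_total = R + L = 390 + j67.23 Ω = 395.8∠9.8° Ω.
Step 4 — Power factor: PF = cos(φ) = Re(Z)/|Z| = 390/395.75 = 0.9855.
Step 5 — Type: Im(Z) = 67.23 ⇒ lagging (phase φ = 9.8°).

PF = 0.9855 (lagging, φ = 9.8°)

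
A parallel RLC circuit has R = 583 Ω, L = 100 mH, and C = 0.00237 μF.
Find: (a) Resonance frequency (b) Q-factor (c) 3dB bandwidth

Step 1 — Resonance: ω₀ = 1/√(LC) = 1/√(0.1·2.37e-09) = 6.496e+04 rad/s.
Step 2 — f₀ = ω₀/(2π) = 1.034e+04 Hz.
Step 3 — Parallel Q: Q = R/(ω₀L) = 583/(6.496e+04·0.1) = 0.08975.
Step 4 — Bandwidth: Δω = ω₀/Q = 7.237e+05 rad/s; BW = Δω/(2π) = 1.152e+05 Hz.

(a) f₀ = 1.034e+04 Hz  (b) Q = 0.08975  (c) BW = 1.152e+05 Hz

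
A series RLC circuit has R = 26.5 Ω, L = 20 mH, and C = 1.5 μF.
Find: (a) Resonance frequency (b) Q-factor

Step 1 — Resonance condition Im(Z)=0 gives ω₀ = 1/√(LC).
Step 2 — ω₀ = 1/√(0.02·1.5e-06) = 5774 rad/s.
Step 3 — f₀ = ω₀/(2π) = 918.9 Hz.
Step 4 — Series Q: Q = ω₀L/R = 5774·0.02/26.5 = 4.357.

(a) f₀ = 918.9 Hz  (b) Q = 4.357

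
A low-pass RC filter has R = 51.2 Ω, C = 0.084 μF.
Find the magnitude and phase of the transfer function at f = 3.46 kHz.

Step 1 — Angular frequency: ω = 2π·3460 = 2.174e+04 rad/s.
Step 2 — Transfer function: H(jω) = 1/(1 + jωRC).
Step 3 — Denominator: 1 + jωRC = 1 + j·2.174e+04·51.2·8.4e-08 = 1 + j0.0935.
Step 4 — H = 0.9913 - j0.09269.
Step 5 — Magnitude: |H| = 0.9957 (-0.0 dB); phase: φ = -5.3°.

|H| = 0.9957 (-0.0 dB), φ = -5.3°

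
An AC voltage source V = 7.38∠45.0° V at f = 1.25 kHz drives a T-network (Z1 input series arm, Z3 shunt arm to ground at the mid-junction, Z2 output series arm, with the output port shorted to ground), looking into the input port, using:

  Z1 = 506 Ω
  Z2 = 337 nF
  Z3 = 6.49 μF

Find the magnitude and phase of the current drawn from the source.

Step 1 — Angular frequency: ω = 2π·f = 2π·1250 = 7854 rad/s.
Step 2 — Component impedances:
  Z1: Z = R = 506 Ω
  Z2: Z = 1/(jωC) = -j/(ω·C) = 0 - j377.8 Ω
  Z3: Z = 1/(jωC) = -j/(ω·C) = 0 - j19.62 Ω
Step 3 — With the output port shorted to ground, the output series arm Z2 runs from the junction to ground; the shunt arm Z3 also runs from the junction to ground. They appear in parallel: Z3 || Z2 = 0 - j18.65 Ω.
Step 4 — Series with input arm Z1: Z_in = Z1 + (Z3 || Z2) = 506 - j18.65 Ω = 506.3∠-2.1° Ω.
Step 5 — Source phasor: V = 7.38∠45.0° V = 5.218 + j5.218 V.
Step 6 — Ohm's law: I = V / Z_total = (5.218 + j5.218) / (506 - j18.65) = 0.00992 + j0.01068 A.
Step 7 — Convert to polar: |I| = 0.01458 A, ∠I = 47.1°.

I = 0.01458∠47.1° A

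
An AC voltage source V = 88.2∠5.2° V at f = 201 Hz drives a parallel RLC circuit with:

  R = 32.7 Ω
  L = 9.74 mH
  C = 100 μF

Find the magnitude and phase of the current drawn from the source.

Step 1 — Angular frequency: ω = 2π·f = 2π·201 = 1263 rad/s.
Step 2 — Component impedances:
  R: Z = R = 32.7 Ω
  L: Z = jωL = j·1263·0.00974 = 0 + j12.3 Ω
  C: Z = 1/(jωC) = -j/(ω·C) = 0 - j7.918 Ω
Step 3 — Parallel combination: 1/Z_total = 1/R + 1/L + 1/C; Z_total = 10.33 - j15.2 Ω = 18.38∠-55.8° Ω.
Step 4 — Source phasor: V = 88.2∠5.2° V = 87.84 + j7.994 V.
Step 5 — Ohm's law: I = V / Z_total = (87.84 + j7.994) / (10.33 - j15.2) = 2.326 + j4.197 A.
Step 6 — Convert to polar: |I| = 4.799 A, ∠I = 61.0°.

I = 4.799∠61.0° A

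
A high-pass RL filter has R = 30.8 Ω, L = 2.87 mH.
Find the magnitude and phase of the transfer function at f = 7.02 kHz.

Step 1 — Angular frequency: ω = 2π·7020 = 4.411e+04 rad/s.
Step 2 — Transfer function: H(jω) = jωL/(R + jωL).
Step 3 — Numerator jωL = j·126.6; denominator R + jωL = 30.8 + j126.6.
Step 4 — H = 0.9441 + j0.2297.
Step 5 — Magnitude: |H| = 0.9717 (-0.2 dB); phase: φ = 13.7°.

|H| = 0.9717 (-0.2 dB), φ = 13.7°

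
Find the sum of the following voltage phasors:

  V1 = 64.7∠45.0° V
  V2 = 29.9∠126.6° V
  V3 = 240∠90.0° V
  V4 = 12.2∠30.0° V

Step 1 — Convert each phasor to rectangular form:
  V1 = 64.7·(cos(45.0°) + j·sin(45.0°)) = 45.75 + j45.75 V
  V2 = 29.9·(cos(126.6°) + j·sin(126.6°)) = -17.83 + j24 V
  V3 = 240·(cos(90.0°) + j·sin(90.0°)) = 0 + j240 V
  V4 = 12.2·(cos(30.0°) + j·sin(30.0°)) = 10.57 + j6.1 V
Step 2 — Sum components: V_total = 38.49 + j315.9 V.
Step 3 — Convert to polar: |V_total| = 318.2 V, ∠V_total = 83.1°.

V_total = 318.2∠83.1° V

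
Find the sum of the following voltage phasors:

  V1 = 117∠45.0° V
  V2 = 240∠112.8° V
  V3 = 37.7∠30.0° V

Step 1 — Convert each phasor to rectangular form:
  V1 = 117·(cos(45.0°) + j·sin(45.0°)) = 82.73 + j82.73 V
  V2 = 240·(cos(112.8°) + j·sin(112.8°)) = -93 + j221.2 V
  V3 = 37.7·(cos(30.0°) + j·sin(30.0°)) = 32.65 + j18.85 V
Step 2 — Sum components: V_total = 22.38 + j322.8 V.
Step 3 — Convert to polar: |V_total| = 323.6 V, ∠V_total = 86.0°.

V_total = 323.6∠86.0° V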